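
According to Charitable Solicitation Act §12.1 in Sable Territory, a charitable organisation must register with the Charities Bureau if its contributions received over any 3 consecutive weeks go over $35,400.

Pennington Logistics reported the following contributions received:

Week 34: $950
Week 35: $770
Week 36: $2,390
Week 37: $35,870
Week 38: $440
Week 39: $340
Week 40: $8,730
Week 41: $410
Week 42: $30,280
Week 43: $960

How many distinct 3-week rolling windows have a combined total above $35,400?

4

Week 34–Week 36: $950 + $770 + $2,390 = $4,110 (under)
Week 35–Week 37: $770 + $2,390 + $35,870 = $39,030 (over)
Week 36–Week 38: $2,390 + $35,870 + $440 = $38,700 (over)
Week 37–Week 39: $35,870 + $440 + $340 = $36,650 (over)
Week 38–Week 40: $440 + $340 + $8,730 = $9,510 (under)
Week 39–Week 41: $340 + $8,730 + $410 = $9,480 (under)
Week 40–Week 42: $8,730 + $410 + $30,280 = $39,420 (over)
Week 41–Week 43: $410 + $30,280 + $960 = $31,650 (under)
4 windows exceed the threshold.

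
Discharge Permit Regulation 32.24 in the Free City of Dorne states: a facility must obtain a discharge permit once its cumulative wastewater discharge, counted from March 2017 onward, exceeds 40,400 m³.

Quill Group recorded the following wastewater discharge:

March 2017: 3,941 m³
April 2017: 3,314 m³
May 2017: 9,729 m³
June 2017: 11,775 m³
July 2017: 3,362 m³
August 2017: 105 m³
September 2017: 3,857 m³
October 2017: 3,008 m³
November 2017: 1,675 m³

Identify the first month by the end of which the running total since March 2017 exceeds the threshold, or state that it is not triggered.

November 2017

Through March 2017: 3,941 m³
Through April 2017: 7,255 m³
Through May 2017: 16,984 m³
Through June 2017: 28,759 m³
Through July 2017: 32,121 m³
Through August 2017: 32,226 m³
Through September 2017: 36,083 m³
Through October 2017: 39,091 m³
Through November 2017: 40,766 m³ ← exceeds threshold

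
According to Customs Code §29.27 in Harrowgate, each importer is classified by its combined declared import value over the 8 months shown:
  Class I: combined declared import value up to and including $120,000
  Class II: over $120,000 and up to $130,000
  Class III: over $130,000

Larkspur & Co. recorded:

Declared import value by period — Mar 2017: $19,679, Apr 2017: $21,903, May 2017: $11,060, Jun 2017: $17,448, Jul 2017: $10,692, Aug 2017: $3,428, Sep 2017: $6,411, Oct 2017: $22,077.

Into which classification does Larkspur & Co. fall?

Combined declared import value: $19,679 + $21,903 + $11,060 + $17,448 + $10,692 + $3,428 + $6,411 + $22,077 = $112,698.
$112,698 ≤ $120,000, so Class I applies.

Class I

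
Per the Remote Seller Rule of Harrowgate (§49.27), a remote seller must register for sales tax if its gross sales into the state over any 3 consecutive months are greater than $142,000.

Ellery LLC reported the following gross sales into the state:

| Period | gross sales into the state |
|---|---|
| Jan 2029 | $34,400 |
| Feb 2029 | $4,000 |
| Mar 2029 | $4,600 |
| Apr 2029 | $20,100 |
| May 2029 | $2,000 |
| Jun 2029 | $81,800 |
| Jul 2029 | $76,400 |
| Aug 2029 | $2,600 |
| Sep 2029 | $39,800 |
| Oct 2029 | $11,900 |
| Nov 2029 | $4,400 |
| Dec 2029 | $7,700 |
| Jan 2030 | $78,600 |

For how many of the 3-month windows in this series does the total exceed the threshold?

Jan 2029–Mar 2029: $34,400 + $4,000 + $4,600 = $43,000 (under)
Feb 2029–Apr 2029: $4,000 + $4,600 + $20,100 = $28,700 (under)
Mar 2029–May 2029: $4,600 + $20,100 + $2,000 = $26,700 (under)
Apr 2029–Jun 2029: $20,100 + $2,000 + $81,800 = $103,900 (under)
May 2029–Jul 2029: $2,000 + $81,800 + $76,400 = $160,200 (over)
Jun 2029–Aug 2029: $81,800 + $76,400 + $2,600 = $160,800 (over)
Jul 2029–Sep 2029: $76,400 + $2,600 + $39,800 = $118,800 (under)
Aug 2029–Oct 2029: $2,600 + $39,800 + $11,900 = $54,300 (under)
Sep 2029–Nov 2029: $39,800 + $11,900 + $4,400 = $56,100 (under)
Oct 2029–Dec 2029: $11,900 + $4,400 + $7,700 = $24,000 (under)
Nov 2029–Jan 2030: $4,400 + $7,700 + $78,600 = $90,700 (under)
2 windows exceed the threshold.

2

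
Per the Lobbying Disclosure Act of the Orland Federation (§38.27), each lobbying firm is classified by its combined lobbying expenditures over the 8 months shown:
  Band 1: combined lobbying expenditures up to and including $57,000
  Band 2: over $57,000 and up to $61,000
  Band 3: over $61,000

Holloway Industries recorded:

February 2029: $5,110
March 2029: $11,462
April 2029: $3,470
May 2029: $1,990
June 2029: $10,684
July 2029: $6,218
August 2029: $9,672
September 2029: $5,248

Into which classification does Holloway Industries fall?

Combined lobbying expenditures: $5,110 + $11,462 + $3,470 + $1,990 + $10,684 + $6,218 + $9,672 + $5,248 = $53,854.
$53,854 ≤ $57,000, so Band 1 applies.

Band 1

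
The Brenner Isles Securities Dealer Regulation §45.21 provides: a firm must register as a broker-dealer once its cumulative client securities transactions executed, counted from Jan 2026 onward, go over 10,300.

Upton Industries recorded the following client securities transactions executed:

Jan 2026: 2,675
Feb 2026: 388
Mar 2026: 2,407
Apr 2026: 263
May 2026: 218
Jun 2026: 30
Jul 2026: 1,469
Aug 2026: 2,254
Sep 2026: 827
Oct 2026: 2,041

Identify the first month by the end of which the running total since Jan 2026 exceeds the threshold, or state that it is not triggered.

Through Jan 2026: 2,675
Through Feb 2026: 3,063
Through Mar 2026: 5,470
Through Apr 2026: 5,733
Through May 2026: 5,951
Through Jun 2026: 5,981
Through Jul 2026: 7,450
Through Aug 2026: 9,704
Through Sep 2026: 10,531 ← exceeds threshold

Sep 2026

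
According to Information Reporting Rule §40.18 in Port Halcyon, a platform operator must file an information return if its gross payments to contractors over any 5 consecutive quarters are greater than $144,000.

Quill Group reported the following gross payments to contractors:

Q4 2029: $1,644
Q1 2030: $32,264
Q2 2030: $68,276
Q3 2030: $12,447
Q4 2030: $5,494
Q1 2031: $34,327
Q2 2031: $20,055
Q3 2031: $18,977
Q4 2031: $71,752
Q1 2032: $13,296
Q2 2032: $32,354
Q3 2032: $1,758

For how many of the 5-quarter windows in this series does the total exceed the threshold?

4

Q4 2029–Q4 2030: $1,644 + $32,264 + $68,276 + $12,447 + $5,494 = $120,125 (under)
Q1 2030–Q1 2031: $32,264 + $68,276 + $12,447 + $5,494 + $34,327 = $152,808 (over)
Q2 2030–Q2 2031: $68,276 + $12,447 + $5,494 + $34,327 + $20,055 = $140,599 (under)
Q3 2030–Q3 2031: $12,447 + $5,494 + $34,327 + $20,055 + $18,977 = $91,300 (under)
Q4 2030–Q4 2031: $5,494 + $34,327 + $20,055 + $18,977 + $71,752 = $150,605 (over)
Q1 2031–Q1 2032: $34,327 + $20,055 + $18,977 + $71,752 + $13,296 = $158,407 (over)
Q2 2031–Q2 2032: $20,055 + $18,977 + $71,752 + $13,296 + $32,354 = $156,434 (over)
Q3 2031–Q3 2032: $18,977 + $71,752 + $13,296 + $32,354 + $1,758 = $138,137 (under)
4 windows exceed the threshold.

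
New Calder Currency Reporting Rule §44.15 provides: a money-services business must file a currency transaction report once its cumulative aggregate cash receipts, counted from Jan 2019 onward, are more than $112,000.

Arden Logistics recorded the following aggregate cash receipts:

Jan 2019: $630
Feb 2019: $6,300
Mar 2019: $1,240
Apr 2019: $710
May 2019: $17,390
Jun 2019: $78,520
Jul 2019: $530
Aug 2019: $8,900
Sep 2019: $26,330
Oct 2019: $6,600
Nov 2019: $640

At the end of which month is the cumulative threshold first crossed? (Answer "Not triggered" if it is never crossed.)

Aug 2019

Through Jan 2019: $630
Through Feb 2019: $6,930
Through Mar 2019: $8,170
Through Apr 2019: $8,880
Through May 2019: $26,270
Through Jun 2019: $104,790
Through Jul 2019: $105,320
Through Aug 2019: $114,220 ← exceeds threshold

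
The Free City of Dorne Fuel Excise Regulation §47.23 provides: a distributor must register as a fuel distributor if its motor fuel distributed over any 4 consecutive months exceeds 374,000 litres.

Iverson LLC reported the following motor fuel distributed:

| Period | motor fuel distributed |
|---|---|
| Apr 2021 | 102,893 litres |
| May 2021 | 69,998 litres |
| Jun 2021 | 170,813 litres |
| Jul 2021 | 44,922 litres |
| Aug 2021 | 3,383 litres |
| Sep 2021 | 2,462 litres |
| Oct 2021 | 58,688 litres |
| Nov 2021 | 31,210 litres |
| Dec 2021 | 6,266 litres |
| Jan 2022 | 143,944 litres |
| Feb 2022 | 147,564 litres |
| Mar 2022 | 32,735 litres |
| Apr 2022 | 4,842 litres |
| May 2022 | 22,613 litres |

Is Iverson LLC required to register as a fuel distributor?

Yes

Apr 2021–Jul 2021: 102,893 litres + 69,998 litres + 170,813 litres + 44,922 litres = 388,626 litres (over)
May 2021–Aug 2021: 69,998 litres + 170,813 litres + 44,922 litres + 3,383 litres = 289,116 litres (under)
Jun 2021–Sep 2021: 170,813 litres + 44,922 litres + 3,383 litres + 2,462 litres = 221,580 litres (under)
Jul 2021–Oct 2021: 44,922 litres + 3,383 litres + 2,462 litres + 58,688 litres = 109,455 litres (under)
Aug 2021–Nov 2021: 3,383 litres + 2,462 litres + 58,688 litres + 31,210 litres = 95,743 litres (under)
Sep 2021–Dec 2021: 2,462 litres + 58,688 litres + 31,210 litres + 6,266 litres = 98,626 litres (under)
Oct 2021–Jan 2022: 58,688 litres + 31,210 litres + 6,266 litres + 143,944 litres = 240,108 litres (under)
Nov 2021–Feb 2022: 31,210 litres + 6,266 litres + 143,944 litres + 147,564 litres = 328,984 litres (under)
Dec 2021–Mar 2022: 6,266 litres + 143,944 litres + 147,564 litres + 32,735 litres = 330,509 litres (under)
Jan 2022–Apr 2022: 143,944 litres + 147,564 litres + 32,735 litres + 4,842 litres = 329,085 litres (under)
Feb 2022–May 2022: 147,564 litres + 32,735 litres + 4,842 litres + 22,613 litres = 207,754 litres (under)
At least one window exceeds 374,000 litres.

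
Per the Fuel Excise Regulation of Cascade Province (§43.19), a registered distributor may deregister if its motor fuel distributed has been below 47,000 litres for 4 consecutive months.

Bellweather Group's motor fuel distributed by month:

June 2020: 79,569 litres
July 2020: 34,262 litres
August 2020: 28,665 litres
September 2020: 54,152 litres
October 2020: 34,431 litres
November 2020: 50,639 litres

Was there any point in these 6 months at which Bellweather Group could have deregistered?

Months below 47,000 litres: July 2020, August 2020, October 2020.
Longest run of consecutive months below the threshold: 2.
2 < 4, so Bellweather Group never became eligible.

No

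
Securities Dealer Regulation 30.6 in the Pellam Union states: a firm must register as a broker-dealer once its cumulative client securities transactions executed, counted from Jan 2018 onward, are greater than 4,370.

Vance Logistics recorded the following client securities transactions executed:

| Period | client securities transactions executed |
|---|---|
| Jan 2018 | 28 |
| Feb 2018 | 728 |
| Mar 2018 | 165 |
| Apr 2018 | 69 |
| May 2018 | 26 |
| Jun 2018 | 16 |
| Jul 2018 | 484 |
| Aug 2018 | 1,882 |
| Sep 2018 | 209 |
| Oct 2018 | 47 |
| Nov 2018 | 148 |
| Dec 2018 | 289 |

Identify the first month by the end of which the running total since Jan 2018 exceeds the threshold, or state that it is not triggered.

Not triggered

Through Jan 2018: 28
Through Feb 2018: 756
Through Mar 2018: 921
Through Apr 2018: 990
Through May 2018: 1,016
Through Jun 2018: 1,032
Through Jul 2018: 1,516
Through Aug 2018: 3,398
Through Sep 2018: 3,607
Through Oct 2018: 3,654
Through Nov 2018: 3,802
Through Dec 2018: 4,091
Final cumulative total 4,091 ≤ 4,370; the threshold is never exceeded.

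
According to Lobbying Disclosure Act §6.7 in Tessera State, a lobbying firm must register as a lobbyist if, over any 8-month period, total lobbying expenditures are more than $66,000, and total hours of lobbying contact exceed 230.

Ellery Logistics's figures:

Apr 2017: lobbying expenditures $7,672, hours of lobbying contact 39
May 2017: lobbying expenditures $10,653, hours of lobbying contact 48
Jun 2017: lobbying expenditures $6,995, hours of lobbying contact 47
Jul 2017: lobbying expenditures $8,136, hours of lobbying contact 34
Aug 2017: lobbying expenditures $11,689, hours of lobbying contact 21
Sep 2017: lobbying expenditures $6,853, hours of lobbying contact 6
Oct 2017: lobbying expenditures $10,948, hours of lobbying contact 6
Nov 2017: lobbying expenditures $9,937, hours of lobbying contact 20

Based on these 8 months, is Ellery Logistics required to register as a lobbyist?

Total lobbying expenditures: $7,672 + $10,653 + $6,995 + $8,136 + $11,689 + $6,853 + $10,948 + $9,937 = $72,883 (> $66,000).
Total hours of lobbying contact: 39 + 48 + 47 + 34 + 21 + 6 + 6 + 20 = 221 (≤ 230).
The test is 'and': the rule requires both, and at least one is not exceeded.

No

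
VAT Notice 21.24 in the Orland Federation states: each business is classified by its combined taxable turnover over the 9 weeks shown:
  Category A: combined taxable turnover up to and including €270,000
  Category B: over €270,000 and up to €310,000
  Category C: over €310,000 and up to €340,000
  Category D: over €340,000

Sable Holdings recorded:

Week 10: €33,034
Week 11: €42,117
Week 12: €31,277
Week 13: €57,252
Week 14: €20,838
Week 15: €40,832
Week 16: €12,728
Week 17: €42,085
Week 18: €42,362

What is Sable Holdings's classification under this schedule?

Combined taxable turnover: €33,034 + €42,117 + €31,277 + €57,252 + €20,838 + €40,832 + €12,728 + €42,085 + €42,362 = €322,525.
€310,000 < €322,525 ≤ €340,000, so Category C applies.

Category C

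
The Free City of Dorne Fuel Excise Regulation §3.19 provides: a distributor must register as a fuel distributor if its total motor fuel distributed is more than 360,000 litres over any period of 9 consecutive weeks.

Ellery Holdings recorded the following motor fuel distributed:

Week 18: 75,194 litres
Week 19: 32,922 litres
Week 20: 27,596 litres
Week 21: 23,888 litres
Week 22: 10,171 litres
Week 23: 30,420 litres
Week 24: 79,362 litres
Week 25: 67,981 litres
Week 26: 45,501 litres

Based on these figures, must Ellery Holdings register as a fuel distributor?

Yes

Total motor fuel distributed: 75,194 litres + 32,922 litres + 27,596 litres + 23,888 litres + 10,171 litres + 30,420 litres + 79,362 litres + 67,981 litres + 45,501 litres = 393,035 litres.
393,035 litres > 360,000 litres, so the threshold is exceeded.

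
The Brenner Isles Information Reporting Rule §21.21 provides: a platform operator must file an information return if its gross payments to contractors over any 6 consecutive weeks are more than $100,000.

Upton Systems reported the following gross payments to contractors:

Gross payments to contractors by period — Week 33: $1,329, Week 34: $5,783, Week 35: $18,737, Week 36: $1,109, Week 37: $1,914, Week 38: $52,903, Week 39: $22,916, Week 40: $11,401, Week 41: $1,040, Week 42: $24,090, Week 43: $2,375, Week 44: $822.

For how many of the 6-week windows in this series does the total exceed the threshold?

Week 33–Week 38: $1,329 + $5,783 + $18,737 + $1,109 + $1,914 + $52,903 = $81,775 (under)
Week 34–Week 39: $5,783 + $18,737 + $1,109 + $1,914 + $52,903 + $22,916 = $103,362 (over)
Week 35–Week 40: $18,737 + $1,109 + $1,914 + $52,903 + $22,916 + $11,401 = $108,980 (over)
Week 36–Week 41: $1,109 + $1,914 + $52,903 + $22,916 + $11,401 + $1,040 = $91,283 (under)
Week 37–Week 42: $1,914 + $52,903 + $22,916 + $11,401 + $1,040 + $24,090 = $114,264 (over)
Week 38–Week 43: $52,903 + $22,916 + $11,401 + $1,040 + $24,090 + $2,375 = $114,725 (over)
Week 39–Week 44: $22,916 + $11,401 + $1,040 + $24,090 + $2,375 + $822 = $62,644 (under)
4 windows exceed the threshold.

4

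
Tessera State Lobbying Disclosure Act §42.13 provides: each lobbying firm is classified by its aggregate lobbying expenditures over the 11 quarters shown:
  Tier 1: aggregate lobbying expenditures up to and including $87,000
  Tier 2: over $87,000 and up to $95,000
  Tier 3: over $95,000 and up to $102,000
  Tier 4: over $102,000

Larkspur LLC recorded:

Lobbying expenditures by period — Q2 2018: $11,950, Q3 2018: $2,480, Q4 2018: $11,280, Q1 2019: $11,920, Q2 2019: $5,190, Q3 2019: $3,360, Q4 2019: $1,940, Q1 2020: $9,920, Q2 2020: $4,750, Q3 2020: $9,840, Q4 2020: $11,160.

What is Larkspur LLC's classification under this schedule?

Aggregate lobbying expenditures: $11,950 + $2,480 + $11,280 + $11,920 + $5,190 + $3,360 + $1,940 + $9,920 + $4,750 + $9,840 + $11,160 = $83,790.
$83,790 ≤ $87,000, so Tier 1 applies.

Tier 1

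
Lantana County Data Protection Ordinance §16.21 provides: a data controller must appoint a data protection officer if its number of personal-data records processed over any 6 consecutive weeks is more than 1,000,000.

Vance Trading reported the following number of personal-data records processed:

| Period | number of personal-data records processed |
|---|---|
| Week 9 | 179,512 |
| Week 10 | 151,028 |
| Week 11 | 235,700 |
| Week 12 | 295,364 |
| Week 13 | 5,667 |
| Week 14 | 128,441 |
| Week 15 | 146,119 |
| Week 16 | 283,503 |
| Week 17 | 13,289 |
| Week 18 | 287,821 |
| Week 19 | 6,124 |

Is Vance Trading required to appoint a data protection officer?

Yes

Week 9–Week 14: 179,512 + 151,028 + 235,700 + 295,364 + 5,667 + 128,441 = 995,712 (under)
Week 10–Week 15: 151,028 + 235,700 + 295,364 + 5,667 + 128,441 + 146,119 = 962,319 (under)
Week 11–Week 16: 235,700 + 295,364 + 5,667 + 128,441 + 146,119 + 283,503 = 1,094,794 (over)
Week 12–Week 17: 295,364 + 5,667 + 128,441 + 146,119 + 283,503 + 13,289 = 872,383 (under)
Week 13–Week 18: 5,667 + 128,441 + 146,119 + 283,503 + 13,289 + 287,821 = 864,840 (under)
Week 14–Week 19: 128,441 + 146,119 + 283,503 + 13,289 + 287,821 + 6,124 = 865,297 (under)
At least one window exceeds 1,000,000.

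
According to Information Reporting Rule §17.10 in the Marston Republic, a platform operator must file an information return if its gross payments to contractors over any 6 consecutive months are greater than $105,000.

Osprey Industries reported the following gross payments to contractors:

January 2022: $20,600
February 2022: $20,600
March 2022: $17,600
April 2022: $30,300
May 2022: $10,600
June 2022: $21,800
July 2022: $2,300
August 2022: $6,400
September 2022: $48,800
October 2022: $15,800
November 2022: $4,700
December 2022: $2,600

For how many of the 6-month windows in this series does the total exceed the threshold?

January 2022–June 2022: $20,600 + $20,600 + $17,600 + $30,300 + $10,600 + $21,800 = $121,500 (over)
February 2022–July 2022: $20,600 + $17,600 + $30,300 + $10,600 + $21,800 + $2,300 = $103,200 (under)
March 2022–August 2022: $17,600 + $30,300 + $10,600 + $21,800 + $2,300 + $6,400 = $89,000 (under)
April 2022–September 2022: $30,300 + $10,600 + $21,800 + $2,300 + $6,400 + $48,800 = $120,200 (over)
May 2022–October 2022: $10,600 + $21,800 + $2,300 + $6,400 + $48,800 + $15,800 = $105,700 (over)
June 2022–November 2022: $21,800 + $2,300 + $6,400 + $48,800 + $15,800 + $4,700 = $99,800 (under)
July 2022–December 2022: $2,300 + $6,400 + $48,800 + $15,800 + $4,700 + $2,600 = $80,600 (under)
3 windows exceed the threshold.

3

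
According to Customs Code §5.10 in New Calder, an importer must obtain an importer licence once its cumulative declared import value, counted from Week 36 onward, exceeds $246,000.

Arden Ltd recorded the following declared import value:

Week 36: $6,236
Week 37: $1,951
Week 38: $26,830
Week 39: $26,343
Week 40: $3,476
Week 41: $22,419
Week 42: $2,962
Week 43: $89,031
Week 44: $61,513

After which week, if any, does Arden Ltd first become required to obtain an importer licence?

Through Week 36: $6,236
Through Week 37: $8,187
Through Week 38: $35,017
Through Week 39: $61,360
Through Week 40: $64,836
Through Week 41: $87,255
Through Week 42: $90,217
Through Week 43: $179,248
Through Week 44: $240,761
Final cumulative total $240,761 ≤ $246,000; the threshold is never exceeded.

Not triggered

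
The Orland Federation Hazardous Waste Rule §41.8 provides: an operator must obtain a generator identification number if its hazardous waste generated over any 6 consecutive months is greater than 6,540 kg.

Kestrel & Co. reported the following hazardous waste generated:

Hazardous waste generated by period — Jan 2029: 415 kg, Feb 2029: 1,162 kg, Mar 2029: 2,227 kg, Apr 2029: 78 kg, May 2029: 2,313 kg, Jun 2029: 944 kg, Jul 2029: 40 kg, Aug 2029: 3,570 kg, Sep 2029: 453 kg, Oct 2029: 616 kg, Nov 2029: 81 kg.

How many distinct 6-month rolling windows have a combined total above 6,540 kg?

5

Jan 2029–Jun 2029: 415 kg + 1,162 kg + 2,227 kg + 78 kg + 2,313 kg + 944 kg = 7,139 kg (over)
Feb 2029–Jul 2029: 1,162 kg + 2,227 kg + 78 kg + 2,313 kg + 944 kg + 40 kg = 6,764 kg (over)
Mar 2029–Aug 2029: 2,227 kg + 78 kg + 2,313 kg + 944 kg + 40 kg + 3,570 kg = 9,172 kg (over)
Apr 2029–Sep 2029: 78 kg + 2,313 kg + 944 kg + 40 kg + 3,570 kg + 453 kg = 7,398 kg (over)
May 2029–Oct 2029: 2,313 kg + 944 kg + 40 kg + 3,570 kg + 453 kg + 616 kg = 7,936 kg (over)
Jun 2029–Nov 2029: 944 kg + 40 kg + 3,570 kg + 453 kg + 616 kg + 81 kg = 5,704 kg (under)
5 windows exceed the threshold.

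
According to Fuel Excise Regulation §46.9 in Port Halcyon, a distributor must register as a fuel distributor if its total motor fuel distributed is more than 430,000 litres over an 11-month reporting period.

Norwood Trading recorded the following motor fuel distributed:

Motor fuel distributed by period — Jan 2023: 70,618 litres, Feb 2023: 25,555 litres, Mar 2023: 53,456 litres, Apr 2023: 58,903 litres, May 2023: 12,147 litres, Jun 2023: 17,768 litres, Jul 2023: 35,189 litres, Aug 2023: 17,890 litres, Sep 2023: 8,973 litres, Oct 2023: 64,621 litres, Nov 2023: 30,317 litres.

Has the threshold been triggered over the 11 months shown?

No

Total motor fuel distributed: 70,618 litres + 25,555 litres + 53,456 litres + 58,903 litres + 12,147 litres + 17,768 litres + 35,189 litres + 17,890 litres + 8,973 litres + 64,621 litres + 30,317 litres = 395,437 litres.
395,437 litres ≤ 430,000 litres, so the threshold is not exceeded.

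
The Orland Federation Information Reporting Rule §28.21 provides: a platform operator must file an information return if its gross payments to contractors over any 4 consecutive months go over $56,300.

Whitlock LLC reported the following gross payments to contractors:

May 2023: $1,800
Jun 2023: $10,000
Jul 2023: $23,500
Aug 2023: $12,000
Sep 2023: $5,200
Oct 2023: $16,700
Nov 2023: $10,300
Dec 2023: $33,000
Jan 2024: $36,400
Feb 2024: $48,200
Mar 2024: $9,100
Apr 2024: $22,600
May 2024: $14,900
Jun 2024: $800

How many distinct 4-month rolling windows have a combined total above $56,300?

May 2023–Aug 2023: $1,800 + $10,000 + $23,500 + $12,000 = $47,300 (under)
Jun 2023–Sep 2023: $10,000 + $23,500 + $12,000 + $5,200 = $50,700 (under)
Jul 2023–Oct 2023: $23,500 + $12,000 + $5,200 + $16,700 = $57,400 (over)
Aug 2023–Nov 2023: $12,000 + $5,200 + $16,700 + $10,300 = $44,200 (under)
Sep 2023–Dec 2023: $5,200 + $16,700 + $10,300 + $33,000 = $65,200 (over)
Oct 2023–Jan 2024: $16,700 + $10,300 + $33,000 + $36,400 = $96,400 (over)
Nov 2023–Feb 2024: $10,300 + $33,000 + $36,400 + $48,200 = $127,900 (over)
Dec 2023–Mar 2024: $33,000 + $36,400 + $48,200 + $9,100 = $126,700 (over)
Jan 2024–Apr 2024: $36,400 + $48,200 + $9,100 + $22,600 = $116,300 (over)
Feb 2024–May 2024: $48,200 + $9,100 + $22,600 + $14,900 = $94,800 (over)
Mar 2024–Jun 2024: $9,100 + $22,600 + $14,900 + $800 = $47,400 (under)
7 windows exceed the threshold.

7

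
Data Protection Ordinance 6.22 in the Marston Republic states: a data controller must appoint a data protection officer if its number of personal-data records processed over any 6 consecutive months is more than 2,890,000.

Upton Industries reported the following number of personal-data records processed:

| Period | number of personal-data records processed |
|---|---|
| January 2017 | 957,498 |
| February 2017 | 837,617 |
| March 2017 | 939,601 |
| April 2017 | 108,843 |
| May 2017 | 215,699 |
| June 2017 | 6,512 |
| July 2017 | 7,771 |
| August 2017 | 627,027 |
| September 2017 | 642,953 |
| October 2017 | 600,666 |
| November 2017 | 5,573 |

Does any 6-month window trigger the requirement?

January 2017–June 2017: 957,498 + 837,617 + 939,601 + 108,843 + 215,699 + 6,512 = 3,065,770 (over)
February 2017–July 2017: 837,617 + 939,601 + 108,843 + 215,699 + 6,512 + 7,771 = 2,116,043 (under)
March 2017–August 2017: 939,601 + 108,843 + 215,699 + 6,512 + 7,771 + 627,027 = 1,905,453 (under)
April 2017–September 2017: 108,843 + 215,699 + 6,512 + 7,771 + 627,027 + 642,953 = 1,608,805 (under)
May 2017–October 2017: 215,699 + 6,512 + 7,771 + 627,027 + 642,953 + 600,666 = 2,100,628 (under)
June 2017–November 2017: 6,512 + 7,771 + 627,027 + 642,953 + 600,666 + 5,573 = 1,890,502 (under)
At least one window exceeds 2,890,000.

Yes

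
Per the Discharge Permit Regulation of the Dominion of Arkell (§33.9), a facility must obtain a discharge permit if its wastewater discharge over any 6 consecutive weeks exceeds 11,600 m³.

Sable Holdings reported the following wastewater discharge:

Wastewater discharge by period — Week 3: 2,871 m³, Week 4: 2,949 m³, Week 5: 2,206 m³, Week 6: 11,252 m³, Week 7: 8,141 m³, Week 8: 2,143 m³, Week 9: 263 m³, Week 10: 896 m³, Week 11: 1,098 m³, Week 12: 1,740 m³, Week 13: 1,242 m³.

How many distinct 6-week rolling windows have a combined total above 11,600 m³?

5

Week 3–Week 8: 2,871 m³ + 2,949 m³ + 2,206 m³ + 11,252 m³ + 8,141 m³ + 2,143 m³ = 29,562 m³ (over)
Week 4–Week 9: 2,949 m³ + 2,206 m³ + 11,252 m³ + 8,141 m³ + 2,143 m³ + 263 m³ = 26,954 m³ (over)
Week 5–Week 10: 2,206 m³ + 11,252 m³ + 8,141 m³ + 2,143 m³ + 263 m³ + 896 m³ = 24,901 m³ (over)
Week 6–Week 11: 11,252 m³ + 8,141 m³ + 2,143 m³ + 263 m³ + 896 m³ + 1,098 m³ = 23,793 m³ (over)
Week 7–Week 12: 8,141 m³ + 2,143 m³ + 263 m³ + 896 m³ + 1,098 m³ + 1,740 m³ = 14,281 m³ (over)
Week 8–Week 13: 2,143 m³ + 263 m³ + 896 m³ + 1,098 m³ + 1,740 m³ + 1,242 m³ = 7,382 m³ (under)
5 windows exceed the threshold.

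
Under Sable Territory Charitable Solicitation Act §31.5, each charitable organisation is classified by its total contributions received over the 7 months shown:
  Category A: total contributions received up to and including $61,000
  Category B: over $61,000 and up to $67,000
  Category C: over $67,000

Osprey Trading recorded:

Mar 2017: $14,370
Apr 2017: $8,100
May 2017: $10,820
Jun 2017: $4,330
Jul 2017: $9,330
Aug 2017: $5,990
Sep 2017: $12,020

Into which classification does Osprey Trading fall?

Total contributions received: $14,370 + $8,100 + $10,820 + $4,330 + $9,330 + $5,990 + $12,020 = $64,960.
$61,000 < $64,960 ≤ $67,000, so Category B applies.

Category B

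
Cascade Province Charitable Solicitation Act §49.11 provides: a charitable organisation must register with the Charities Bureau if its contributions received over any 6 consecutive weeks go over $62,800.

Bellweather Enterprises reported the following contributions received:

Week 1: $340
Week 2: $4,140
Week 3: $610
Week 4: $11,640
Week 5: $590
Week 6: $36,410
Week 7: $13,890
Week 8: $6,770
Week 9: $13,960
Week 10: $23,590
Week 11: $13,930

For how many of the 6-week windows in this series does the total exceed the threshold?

5

Week 1–Week 6: $340 + $4,140 + $610 + $11,640 + $590 + $36,410 = $53,730 (under)
Week 2–Week 7: $4,140 + $610 + $11,640 + $590 + $36,410 + $13,890 = $67,280 (over)
Week 3–Week 8: $610 + $11,640 + $590 + $36,410 + $13,890 + $6,770 = $69,910 (over)
Week 4–Week 9: $11,640 + $590 + $36,410 + $13,890 + $6,770 + $13,960 = $83,260 (over)
Week 5–Week 10: $590 + $36,410 + $13,890 + $6,770 + $13,960 + $23,590 = $95,210 (over)
Week 6–Week 11: $36,410 + $13,890 + $6,770 + $13,960 + $23,590 + $13,930 = $108,550 (over)
5 windows exceed the threshold.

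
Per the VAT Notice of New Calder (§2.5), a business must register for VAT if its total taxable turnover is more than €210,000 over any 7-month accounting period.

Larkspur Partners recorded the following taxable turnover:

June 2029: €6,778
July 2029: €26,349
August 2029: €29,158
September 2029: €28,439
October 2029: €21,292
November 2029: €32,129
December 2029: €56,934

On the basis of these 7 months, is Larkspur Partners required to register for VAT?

Total taxable turnover: €6,778 + €26,349 + €29,158 + €28,439 + €21,292 + €32,129 + €56,934 = €201,079.
€201,079 ≤ €210,000, so the threshold is not exceeded.

No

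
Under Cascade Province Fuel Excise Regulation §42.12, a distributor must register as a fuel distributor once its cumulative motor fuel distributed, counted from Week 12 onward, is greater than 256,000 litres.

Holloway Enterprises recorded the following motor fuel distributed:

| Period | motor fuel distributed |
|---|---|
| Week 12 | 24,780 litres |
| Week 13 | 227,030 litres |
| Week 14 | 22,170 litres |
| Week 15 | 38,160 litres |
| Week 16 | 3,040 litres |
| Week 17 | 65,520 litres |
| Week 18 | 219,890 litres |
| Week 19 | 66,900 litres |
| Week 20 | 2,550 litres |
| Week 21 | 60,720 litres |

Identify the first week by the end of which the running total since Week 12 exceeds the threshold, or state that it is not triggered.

Through Week 12: 24,780 litres
Through Week 13: 251,810 litres
Through Week 14: 273,980 litres ← exceeds threshold

Week 14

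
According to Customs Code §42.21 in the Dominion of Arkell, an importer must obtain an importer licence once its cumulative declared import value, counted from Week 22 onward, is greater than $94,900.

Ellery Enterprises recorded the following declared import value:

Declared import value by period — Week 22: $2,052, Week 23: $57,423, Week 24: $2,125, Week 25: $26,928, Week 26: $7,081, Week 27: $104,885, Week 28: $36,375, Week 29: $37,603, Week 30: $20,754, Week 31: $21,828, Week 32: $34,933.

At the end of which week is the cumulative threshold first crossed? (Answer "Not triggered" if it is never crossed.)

Through Week 22: $2,052
Through Week 23: $59,475
Through Week 24: $61,600
Through Week 25: $88,528
Through Week 26: $95,609 ← exceeds threshold

Week 26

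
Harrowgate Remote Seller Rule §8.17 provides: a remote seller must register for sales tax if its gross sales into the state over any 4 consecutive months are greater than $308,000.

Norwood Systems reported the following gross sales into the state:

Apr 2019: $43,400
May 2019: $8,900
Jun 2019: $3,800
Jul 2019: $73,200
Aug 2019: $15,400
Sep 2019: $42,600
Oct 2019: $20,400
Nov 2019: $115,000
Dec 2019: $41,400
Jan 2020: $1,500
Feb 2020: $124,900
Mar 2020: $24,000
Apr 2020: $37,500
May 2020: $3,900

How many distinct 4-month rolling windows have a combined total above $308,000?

0

Apr 2019–Jul 2019: $43,400 + $8,900 + $3,800 + $73,200 = $129,300 (under)
May 2019–Aug 2019: $8,900 + $3,800 + $73,200 + $15,400 = $101,300 (under)
Jun 2019–Sep 2019: $3,800 + $73,200 + $15,400 + $42,600 = $135,000 (under)
Jul 2019–Oct 2019: $73,200 + $15,400 + $42,600 + $20,400 = $151,600 (under)
Aug 2019–Nov 2019: $15,400 + $42,600 + $20,400 + $115,000 = $193,400 (under)
Sep 2019–Dec 2019: $42,600 + $20,400 + $115,000 + $41,400 = $219,400 (under)
Oct 2019–Jan 2020: $20,400 + $115,000 + $41,400 + $1,500 = $178,300 (under)
Nov 2019–Feb 2020: $115,000 + $41,400 + $1,500 + $124,900 = $282,800 (under)
Dec 2019–Mar 2020: $41,400 + $1,500 + $124,900 + $24,000 = $191,800 (under)
Jan 2020–Apr 2020: $1,500 + $124,900 + $24,000 + $37,500 = $187,900 (under)
Feb 2020–May 2020: $124,900 + $24,000 + $37,500 + $3,900 = $190,300 (under)
0 windows exceed the threshold.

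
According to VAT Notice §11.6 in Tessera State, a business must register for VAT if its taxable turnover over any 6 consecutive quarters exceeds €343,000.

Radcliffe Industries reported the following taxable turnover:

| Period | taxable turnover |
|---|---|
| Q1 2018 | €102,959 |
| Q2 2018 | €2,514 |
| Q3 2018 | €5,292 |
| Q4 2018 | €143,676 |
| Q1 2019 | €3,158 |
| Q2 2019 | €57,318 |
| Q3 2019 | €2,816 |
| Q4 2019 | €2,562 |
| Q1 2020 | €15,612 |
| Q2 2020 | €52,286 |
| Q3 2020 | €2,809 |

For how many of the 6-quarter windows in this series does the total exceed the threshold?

0

Q1 2018–Q2 2019: €102,959 + €2,514 + €5,292 + €143,676 + €3,158 + €57,318 = €314,917 (under)
Q2 2018–Q3 2019: €2,514 + €5,292 + €143,676 + €3,158 + €57,318 + €2,816 = €214,774 (under)
Q3 2018–Q4 2019: €5,292 + €143,676 + €3,158 + €57,318 + €2,816 + €2,562 = €214,822 (under)
Q4 2018–Q1 2020: €143,676 + €3,158 + €57,318 + €2,816 + €2,562 + €15,612 = €225,142 (under)
Q1 2019–Q2 2020: €3,158 + €57,318 + €2,816 + €2,562 + €15,612 + €52,286 = €133,752 (under)
Q2 2019–Q3 2020: €57,318 + €2,816 + €2,562 + €15,612 + €52,286 + €2,809 = €133,403 (under)
0 windows exceed the threshold.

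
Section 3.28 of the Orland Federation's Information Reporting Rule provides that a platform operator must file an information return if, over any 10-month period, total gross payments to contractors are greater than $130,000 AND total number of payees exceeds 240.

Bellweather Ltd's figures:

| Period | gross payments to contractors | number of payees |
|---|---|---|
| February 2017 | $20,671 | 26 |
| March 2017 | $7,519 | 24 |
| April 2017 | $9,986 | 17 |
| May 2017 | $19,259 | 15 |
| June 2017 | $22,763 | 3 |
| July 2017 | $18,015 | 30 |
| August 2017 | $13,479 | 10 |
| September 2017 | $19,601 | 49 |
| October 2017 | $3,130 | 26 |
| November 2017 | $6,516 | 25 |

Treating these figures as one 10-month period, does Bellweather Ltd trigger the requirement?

No

Total gross payments to contractors: $20,671 + $7,519 + $9,986 + $19,259 + $22,763 + $18,015 + $13,479 + $19,601 + $3,130 + $6,516 = $140,939 (> $130,000).
Total number of payees: 26 + 24 + 17 + 15 + 3 + 30 + 10 + 49 + 26 + 25 = 225 (≤ 240).
The test is 'and': the rule requires both, and at least one is not exceeded.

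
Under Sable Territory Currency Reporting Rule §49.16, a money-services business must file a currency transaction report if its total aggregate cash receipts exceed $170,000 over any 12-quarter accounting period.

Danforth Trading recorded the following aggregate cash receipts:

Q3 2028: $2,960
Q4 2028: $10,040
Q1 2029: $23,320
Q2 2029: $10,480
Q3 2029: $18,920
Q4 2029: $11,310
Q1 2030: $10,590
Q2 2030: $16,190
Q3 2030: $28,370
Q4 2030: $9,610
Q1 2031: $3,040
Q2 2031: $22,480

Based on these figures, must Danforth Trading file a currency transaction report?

Total aggregate cash receipts: $2,960 + $10,040 + $23,320 + $10,480 + $18,920 + $11,310 + $10,590 + $16,190 + $28,370 + $9,610 + $3,040 + $22,480 = $167,310.
$167,310 ≤ $170,000, so the threshold is not exceeded.

No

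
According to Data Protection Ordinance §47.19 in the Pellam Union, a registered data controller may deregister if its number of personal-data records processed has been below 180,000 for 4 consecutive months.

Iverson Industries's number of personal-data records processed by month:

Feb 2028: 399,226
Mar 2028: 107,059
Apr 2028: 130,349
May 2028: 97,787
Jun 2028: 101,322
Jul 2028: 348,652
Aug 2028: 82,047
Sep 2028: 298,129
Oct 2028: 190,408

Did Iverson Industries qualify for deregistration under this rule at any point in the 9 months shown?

Yes

Months below 180,000: Mar 2028, Apr 2028, May 2028, Jun 2028, Aug 2028.
Longest run of consecutive months below the threshold: 4.
4 ≥ 4, so Iverson Industries became eligible.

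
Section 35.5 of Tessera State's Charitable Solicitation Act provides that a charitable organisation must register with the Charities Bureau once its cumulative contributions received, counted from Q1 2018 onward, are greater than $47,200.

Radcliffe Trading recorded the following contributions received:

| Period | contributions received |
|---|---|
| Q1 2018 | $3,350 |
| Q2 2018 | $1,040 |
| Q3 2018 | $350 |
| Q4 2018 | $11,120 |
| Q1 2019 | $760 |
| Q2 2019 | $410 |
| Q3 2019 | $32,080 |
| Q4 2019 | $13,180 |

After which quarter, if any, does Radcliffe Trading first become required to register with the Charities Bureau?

Q3 2019

Through Q1 2018: $3,350
Through Q2 2018: $4,390
Through Q3 2018: $4,740
Through Q4 2018: $15,860
Through Q1 2019: $16,620
Through Q2 2019: $17,030
Through Q3 2019: $49,110 ← exceeds threshold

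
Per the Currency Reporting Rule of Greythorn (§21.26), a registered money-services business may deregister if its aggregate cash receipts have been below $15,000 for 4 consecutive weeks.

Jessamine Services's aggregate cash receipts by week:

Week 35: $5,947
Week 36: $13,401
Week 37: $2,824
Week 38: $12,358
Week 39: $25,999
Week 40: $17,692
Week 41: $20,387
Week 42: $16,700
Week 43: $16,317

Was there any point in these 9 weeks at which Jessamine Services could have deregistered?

Yes

Weeks below $15,000: Week 35, Week 36, Week 37, Week 38.
Longest run of consecutive weeks below the threshold: 4.
4 ≥ 4, so Jessamine Services became eligible.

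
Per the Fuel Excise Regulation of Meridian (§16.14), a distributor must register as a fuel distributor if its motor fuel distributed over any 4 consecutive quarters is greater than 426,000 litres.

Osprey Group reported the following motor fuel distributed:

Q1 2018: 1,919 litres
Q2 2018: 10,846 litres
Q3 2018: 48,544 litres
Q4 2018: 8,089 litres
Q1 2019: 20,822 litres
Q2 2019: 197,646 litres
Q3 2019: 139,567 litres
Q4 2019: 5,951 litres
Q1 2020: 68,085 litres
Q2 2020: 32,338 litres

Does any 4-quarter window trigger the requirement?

Q1 2018–Q4 2018: 1,919 litres + 10,846 litres + 48,544 litres + 8,089 litres = 69,398 litres (under)
Q2 2018–Q1 2019: 10,846 litres + 48,544 litres + 8,089 litres + 20,822 litres = 88,301 litres (under)
Q3 2018–Q2 2019: 48,544 litres + 8,089 litres + 20,822 litres + 197,646 litres = 275,101 litres (under)
Q4 2018–Q3 2019: 8,089 litres + 20,822 litres + 197,646 litres + 139,567 litres = 366,124 litres (under)
Q1 2019–Q4 2019: 20,822 litres + 197,646 litres + 139,567 litres + 5,951 litres = 363,986 litres (under)
Q2 2019–Q1 2020: 197,646 litres + 139,567 litres + 5,951 litres + 68,085 litres = 411,249 litres (under)
Q3 2019–Q2 2020: 139,567 litres + 5,951 litres + 68,085 litres + 32,338 litres = 245,941 litres (under)
No window exceeds 426,000 litres.

No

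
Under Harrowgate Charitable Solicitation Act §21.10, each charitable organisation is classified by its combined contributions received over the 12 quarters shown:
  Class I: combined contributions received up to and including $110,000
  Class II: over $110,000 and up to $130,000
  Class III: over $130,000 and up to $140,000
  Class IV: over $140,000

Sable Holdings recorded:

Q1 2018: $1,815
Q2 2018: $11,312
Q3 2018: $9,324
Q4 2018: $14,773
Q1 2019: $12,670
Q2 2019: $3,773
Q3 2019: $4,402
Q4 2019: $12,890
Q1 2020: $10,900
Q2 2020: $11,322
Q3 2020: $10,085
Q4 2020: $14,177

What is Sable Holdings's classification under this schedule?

Class II

Combined contributions received: $1,815 + $11,312 + $9,324 + $14,773 + $12,670 + $3,773 + $4,402 + $12,890 + $10,900 + $11,322 + $10,085 + $14,177 = $117,443.
$110,000 < $117,443 ≤ $130,000, so Class II applies.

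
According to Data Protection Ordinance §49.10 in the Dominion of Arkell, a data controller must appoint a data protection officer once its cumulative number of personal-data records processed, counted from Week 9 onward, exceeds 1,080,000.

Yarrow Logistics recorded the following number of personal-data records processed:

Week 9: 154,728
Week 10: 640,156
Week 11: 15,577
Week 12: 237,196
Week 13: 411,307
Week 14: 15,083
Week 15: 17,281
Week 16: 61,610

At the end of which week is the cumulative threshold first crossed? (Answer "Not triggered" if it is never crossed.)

Through Week 9: 154,728
Through Week 10: 794,884
Through Week 11: 810,461
Through Week 12: 1,047,657
Through Week 13: 1,458,964 ← exceeds threshold

Week 13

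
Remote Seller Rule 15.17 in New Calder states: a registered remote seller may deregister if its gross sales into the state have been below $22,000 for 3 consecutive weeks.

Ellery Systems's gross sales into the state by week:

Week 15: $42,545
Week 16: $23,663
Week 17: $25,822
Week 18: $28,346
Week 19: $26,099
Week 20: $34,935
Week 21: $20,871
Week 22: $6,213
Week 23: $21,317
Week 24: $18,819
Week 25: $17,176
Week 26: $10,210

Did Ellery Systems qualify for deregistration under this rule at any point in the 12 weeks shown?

Yes

Weeks below $22,000: Week 21, Week 22, Week 23, Week 24, Week 25, Week 26.
Longest run of consecutive weeks below the threshold: 6.
6 ≥ 3, so Ellery Systems became eligible.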